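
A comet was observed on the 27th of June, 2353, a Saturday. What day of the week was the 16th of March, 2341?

Count forward from the earlier date (March 16, 2341) to the later (June 27, 2353):
From March 16, 2341 to March 16, 2353: 12 years, of which 3 contain a Feb 29 — 9×365 + 3×366 = 4383 days.
March 2353: 31 − 16 = 15 days remain.
Then April (30), May (31): 30 + 31 = 61 days.
June 1–27, 2353: 27 days.
Residual: 103 days.
Total: 4486 days.
4486 mod 7 = 6, so 6 days before Saturday is Sunday.

Sunday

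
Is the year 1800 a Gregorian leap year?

No

1800 is not a leap year (divisible by 100 but not 400).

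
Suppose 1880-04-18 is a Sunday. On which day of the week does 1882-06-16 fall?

April 18, 1880 → April 18, 1881: 365 days.
April 18, 1881 → April 18, 1882: 365 days.
April 1882: 30 − 18 = 12 days remain.
Then May (31): 31 days.
June 1–16, 1882: 16 days.
Residual: 59 days.
Total: 789 days.
789 mod 7 = 5, so 5 days after Sunday is Friday.

Friday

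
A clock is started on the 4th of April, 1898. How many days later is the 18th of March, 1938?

Day-of-year of April 4, 1898: 94.
Day-of-year of March 18, 1938: 77.
1898 has 365 days, so 365 − 94 = 271 days remain in 1898.
Full years 1899–1937: 30 common + 9 leap = 30×365 + 9×366 = 14244 days.
Total: 271 + 14244 + 77 = 14592 days.

14592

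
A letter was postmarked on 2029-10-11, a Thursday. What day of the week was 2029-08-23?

Thursday

Count forward from the earlier date (August 23, 2029) to the later (October 11, 2029):
August 2029: 31 − 23 = 8 days remain.
Then September (30): 30 days.
October 1–11, 2029: 11 days.
Total: 8 + 30 + 11 = 49 days.
49 is a multiple of 7, so 2029-08-23 falls on the same weekday: Thursday.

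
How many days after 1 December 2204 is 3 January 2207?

763

Day-of-year of December 1, 2204: 336.
Day-of-year of January 3, 2207: 3.
2204 has 366 days, so 366 − 336 = 30 days remain in 2204.
Full years: 2205: 365; 2206: 365. Sum = 730.
Total: 30 + 730 + 3 = 763 days.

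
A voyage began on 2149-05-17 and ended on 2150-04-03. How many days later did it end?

321

Day-of-year of May 17, 2149: 137.
Day-of-year of April 3, 2150: 93.
2149 has 365 days, so 365 − 137 = 228 days remain in 2149.
Total: 228 + 93 = 321 days.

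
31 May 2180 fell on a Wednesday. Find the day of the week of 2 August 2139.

Sunday

Count forward from the earlier date (August 2, 2139) to the later (May 31, 2180):
Day-of-year of August 2, 2139: 214.
Day-of-year of May 31, 2180: 152.
2139 has 365 days, so 365 − 214 = 151 days remain in 2139.
Full years 2140–2179: 30 common + 10 leap = 30×365 + 10×366 = 14610 days.
Total: 151 + 14610 + 152 = 14913 days.
14913 mod 7 = 3, so 3 days before Wednesday is Sunday.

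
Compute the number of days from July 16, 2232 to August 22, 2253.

From July 16, 2232 to July 16, 2253: 21 years, of which 5 contain a Feb 29 — 16×365 + 5×366 = 7670 days.
July 2253: 31 − 16 = 15 days remain.
August 1–22, 2253: 22 days.
Residual: 37 days.
Total: 7707 days.

7707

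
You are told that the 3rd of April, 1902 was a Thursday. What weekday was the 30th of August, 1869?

Count forward from the earlier date (August 30, 1869) to the later (April 3, 1902):
From August 30, 1869 to August 30, 1901: 32 years, of which 7 contain a Feb 29 — 25×365 + 7×366 = 11687 days.
(1900 is not a leap year (divisible by 100 but not 400).)
August 1901: 31 − 30 = 1 day remains.
Then September (30), October (31), November (30), December (31), January (31), February 1902 (28), March (31): 30 + 31 + 30 + 31 + 31 + 28 + 31 = 212 days.
April 1–3, 1902: 3 days.
Residual: 216 days.
Total: 11903 days.
11903 mod 7 = 3, so 3 days before Thursday is Monday.

Monday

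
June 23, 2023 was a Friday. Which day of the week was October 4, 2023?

June 2023: 30 − 23 = 7 days remain.
Then July (31), August (31), September (30): 31 + 31 + 30 = 92 days.
October 1–4, 2023: 4 days.
Total: 7 + 92 + 4 = 103 days.
103 mod 7 = 5, so 5 days after Friday is Wednesday.

Wednesday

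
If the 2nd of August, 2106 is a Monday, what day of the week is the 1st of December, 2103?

Count forward from the earlier date (December 1, 2103) to the later (August 2, 2106):
Day-of-year of December 1, 2103: 335.
Day-of-year of August 2, 2106: 214.
2103 has 365 days, so 365 − 335 = 30 days remain in 2103.
Full years: 2104: 366; 2105: 365. Sum = 731.
Total: 30 + 731 + 214 = 975 days.
975 mod 7 = 2, so 2 days before Monday is Saturday.

Saturday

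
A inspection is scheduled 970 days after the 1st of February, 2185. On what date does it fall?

the 29th of September, 2187

Count 970 days after February 1, 2185:
February 1, 2185 → February 1, 2186: 365 days.
February 1, 2186 → February 1, 2187: 365 days.
February 2187: 28 − 1 = 27 days remain (2187 is not a leap year, so February has 28 days).
Then March (31), April (30), May (31), June (30), July (31), August (31): 31 + 30 + 31 + 30 + 31 + 31 = 184 days.
September 1–29, 2187: 29 days.
Residual: 240 days.
Total: 970 days.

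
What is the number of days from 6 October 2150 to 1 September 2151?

October 2150: 31 − 6 = 25 days remain.
Then 10 full months totalling 304 days.
September 1, 2151: 1 day.
Residual: 330 days.
Total: 330 days.

330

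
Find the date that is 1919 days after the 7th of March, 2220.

the 8th of June, 2225

Count 1919 days after March 7, 2220:
March 7, 2220 → March 7, 2221: 365 days.
March 7, 2221 → March 7, 2222: 365 days.
March 7, 2222 → March 7, 2223: 365 days.
March 7, 2223 → March 7, 2224: 366 days (2224 is a leap year).
March 7, 2224 → March 7, 2225: 365 days.
March 2225: 31 − 7 = 24 days remain.
Then April (30), May (31): 30 + 31 = 61 days.
June 1–8, 2225: 8 days.
Residual: 93 days.
Total: 1919 days.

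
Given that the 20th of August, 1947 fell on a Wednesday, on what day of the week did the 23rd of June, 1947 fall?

Count forward from the earlier date (June 23, 1947) to the later (August 20, 1947):
June 1947: 30 − 23 = 7 days remain.
Then July (31): 31 days.
August 1–20, 1947: 20 days.
Total: 7 + 31 + 20 = 58 days.
58 mod 7 = 2, so 2 days before Wednesday is Monday.

Monday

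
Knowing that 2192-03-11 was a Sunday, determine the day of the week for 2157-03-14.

Monday

Count forward from the earlier date (March 14, 2157) to the later (March 11, 2192):
Day-of-year of March 14, 2157: 73.
Day-of-year of March 11, 2192: 71.
2157 has 365 days, so 365 − 73 = 292 days remain in 2157.
Full years 2158–2191: 26 common + 8 leap = 26×365 + 8×366 = 12418 days.
Total: 292 + 12418 + 71 = 12781 days.
12781 mod 7 = 6, so 6 days before Sunday is Monday.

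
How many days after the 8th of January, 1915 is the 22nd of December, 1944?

10941

Day-of-year of January 8, 1915: 8.
Day-of-year of December 22, 1944: 357.
1915 has 365 days, so 365 − 8 = 357 days remain in 1915.
Full years 1916–1943: 21 common + 7 leap = 21×365 + 7×366 = 10227 days.
Total: 357 + 10227 + 357 = 10941 days.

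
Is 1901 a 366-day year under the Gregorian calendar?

No

1901 is not a leap year.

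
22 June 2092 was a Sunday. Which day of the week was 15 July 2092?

June 2092: 30 − 22 = 8 days remain.
July 1–15, 2092: 15 days.
Total: 8 + 15 = 23 days.
23 mod 7 = 2, so 2 days after Sunday is Tuesday.

Tuesday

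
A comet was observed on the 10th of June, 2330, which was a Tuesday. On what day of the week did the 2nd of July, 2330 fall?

June 2330: 30 − 10 = 20 days remain.
July 1–2, 2330: 2 days.
Total: 20 + 2 = 22 days.
22 mod 7 = 1, so 1 day after Tuesday is Wednesday.

Wednesday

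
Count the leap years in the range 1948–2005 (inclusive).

15

Years divisible by 4: 1948, 1952, …, 2004 — 15 in all.
2000 is divisible by 400, so still leap.
No century exceptions apply. Count: 15.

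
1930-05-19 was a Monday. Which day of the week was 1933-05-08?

Monday

May 19, 1930 → May 19, 1931: 365 days.
May 19, 1931 → May 19, 1932: 366 days (1932 is a leap year).
May 1932: 31 − 19 = 12 days remain.
Then 11 full months totalling 334 days.
May 1–8, 1933: 8 days.
Residual: 354 days.
Total: 1085 days.
1085 is a multiple of 7, so 1933-05-08 falls on the same weekday: Monday.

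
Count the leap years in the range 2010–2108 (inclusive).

Years divisible by 4: 2012, 2016, …, 2108 — 25 in all.
Of these, 2100 is divisible by 100 but not 400, so not leap.
Leap years: 25 − 1 = 24.

24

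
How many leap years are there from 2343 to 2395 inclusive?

Years divisible by 4: 2344, 2348, …, 2392 — 13 in all.
No century exceptions apply. Count: 13.

13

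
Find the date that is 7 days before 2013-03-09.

2013-03-02

Count 7 days before March 9, 2013:
Within March 2013: 9 − 2 = 7 days.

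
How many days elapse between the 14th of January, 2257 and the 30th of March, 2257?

January 2257: 31 − 14 = 17 days remain.
Then February 2257 (28): 28 days.
March 1–30, 2257: 30 days.
Total: 17 + 28 + 30 = 75 days.

75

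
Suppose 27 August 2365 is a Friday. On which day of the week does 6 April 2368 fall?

Saturday

Day-of-year of August 27, 2365: 239.
Day-of-year of April 6, 2368: 97.
2365 has 365 days, so 365 − 239 = 126 days remain in 2365.
Full years: 2366: 365; 2367: 365. Sum = 730.
Total: 126 + 730 + 97 = 953 days.
953 mod 7 = 1, so 1 day after Friday is Saturday.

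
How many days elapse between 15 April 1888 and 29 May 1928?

From April 15, 1888 to April 15, 1928: 40 years, of which 9 contain a Feb 29 — 31×365 + 9×366 = 14609 days.
(1900 is not a leap year (divisible by 100 but not 400).)
April 1928: 30 − 15 = 15 days remain.
May 1–29, 1928: 29 days.
Residual: 44 days.
Total: 14653 days.

14653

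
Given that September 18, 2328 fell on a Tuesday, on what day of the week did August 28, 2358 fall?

Day-of-year of September 18, 2328: 262.
Day-of-year of August 28, 2358: 240.
2328 has 366 days, so 366 − 262 = 104 days remain in 2328.
Full years 2329–2357: 22 common + 7 leap = 22×365 + 7×366 = 10592 days.
Total: 104 + 10592 + 240 = 10936 days.
10936 mod 7 = 2, so 2 days after Tuesday is Thursday.

Thursday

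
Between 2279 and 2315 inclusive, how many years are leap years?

8

Years divisible by 4 in [2279, 2315]: 2280, 2284, 2288, 2292, 2296, 2300, 2304, 2308, 2312.
Of these, 2300 is divisible by 100 but not 400, so not leap.
Leap years: 9 − 1 = 8.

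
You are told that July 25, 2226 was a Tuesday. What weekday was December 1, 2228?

July 25, 2226 → July 25, 2227: 365 days.
July 25, 2227 → July 25, 2228: 366 days (2228 is a leap year).
July 2228: 31 − 25 = 6 days remain.
Then August (31), September (30), October (31), November (30): 31 + 30 + 31 + 30 = 122 days.
December 1, 2228: 1 day.
Residual: 129 days.
Total: 860 days.
860 mod 7 = 6, so 6 days after Tuesday is Monday.

Monday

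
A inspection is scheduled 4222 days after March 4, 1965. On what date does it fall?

September 24, 1976

Count 4222 days after March 4, 1965:
From March 4, 1965 to March 4, 1976: 11 years, of which 3 contain a Feb 29 — 8×365 + 3×366 = 4018 days.
March 1976: 31 − 4 = 27 days remain.
Then April (30), May (31), June (30), July (31), August (31): 30 + 31 + 30 + 31 + 31 = 153 days.
September 1–24, 1976: 24 days.
Residual: 204 days.
Total: 4222 days.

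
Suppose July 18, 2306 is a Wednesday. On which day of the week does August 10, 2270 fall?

Count forward from the earlier date (August 10, 2270) to the later (July 18, 2306):
From August 10, 2270 to August 10, 2305: 35 years, of which 8 contain a Feb 29 — 27×365 + 8×366 = 12783 days.
(2300 is not a leap year (divisible by 100 but not 400).)
August 2305: 31 − 10 = 21 days remain.
Then 10 full months totalling 303 days.
July 1–18, 2306: 18 days.
Residual: 342 days.
Total: 13125 days.
13125 is a multiple of 7, so August 10, 2270 falls on the same weekday: Wednesday.

Wednesday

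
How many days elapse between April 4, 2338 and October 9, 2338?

April 2338: 30 − 4 = 26 days remain.
Then May (31), June (30), July (31), August (31), September (30): 31 + 30 + 31 + 31 + 30 = 153 days.
October 1–9, 2338: 9 days.
Total: 26 + 153 + 9 = 188 days.

188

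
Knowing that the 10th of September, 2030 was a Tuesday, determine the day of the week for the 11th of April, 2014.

Friday

Count forward from the earlier date (April 11, 2014) to the later (September 10, 2030):
Day-of-year of April 11, 2014: 101.
Day-of-year of September 10, 2030: 253.
2014 has 365 days, so 365 − 101 = 264 days remain in 2014.
Full years 2015–2029: 11 common + 4 leap = 11×365 + 4×366 = 5479 days.
Total: 264 + 5479 + 253 = 5996 days.
5996 mod 7 = 4, so 4 days before Tuesday is Friday.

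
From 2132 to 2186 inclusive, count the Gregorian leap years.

Years divisible by 4: 2132, 2136, …, 2184 — 14 in all.
No century exceptions apply. Count: 14.

14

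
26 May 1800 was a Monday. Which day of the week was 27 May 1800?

Within May 1800: 27 − 26 = 1 day.
1 mod 7 = 1, so 1 day after Monday is Tuesday.

Tuesday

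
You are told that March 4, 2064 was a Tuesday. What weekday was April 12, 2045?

Wednesday

Count forward from the earlier date (April 12, 2045) to the later (March 4, 2064):
Day-of-year of April 12, 2045: 102.
Day-of-year of March 4, 2064: 64.
2045 has 365 days, so 365 − 102 = 263 days remain in 2045.
Full years 2046–2063: 14 common + 4 leap = 14×365 + 4×366 = 6574 days.
Total: 263 + 6574 + 64 = 6901 days.
6901 mod 7 = 6, so 6 days before Tuesday is Wednesday.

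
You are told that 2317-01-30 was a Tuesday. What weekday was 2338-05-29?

Sunday

Day-of-year of January 30, 2317: 30.
Day-of-year of May 29, 2338: 149.
2317 has 365 days, so 365 − 30 = 335 days remain in 2317.
Full years 2318–2337: 15 common + 5 leap = 15×365 + 5×366 = 7305 days.
Total: 335 + 7305 + 149 = 7789 days.
7789 mod 7 = 5, so 5 days after Tuesday is Sunday.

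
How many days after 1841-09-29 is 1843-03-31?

548

September 1841: 30 − 29 = 1 day remains.
Then 17 full months totalling 516 days.
March 1–31, 1843: 31 days.
Total: 1 + 516 + 31 = 548 days.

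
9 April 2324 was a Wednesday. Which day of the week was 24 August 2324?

April 2324: 30 − 9 = 21 days remain.
Then May (31), June (30), July (31): 31 + 30 + 31 = 92 days.
August 1–24, 2324: 24 days.
Total: 21 + 92 + 24 = 137 days.
137 mod 7 = 4, so 4 days after Wednesday is Sunday.

Sunday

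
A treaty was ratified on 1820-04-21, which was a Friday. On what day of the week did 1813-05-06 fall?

Count forward from the earlier date (May 6, 1813) to the later (April 21, 1820):
May 6, 1813 → May 6, 1814: 365 days.
May 6, 1814 → May 6, 1815: 365 days.
May 6, 1815 → May 6, 1816: 366 days (1816 is a leap year).
May 6, 1816 → May 6, 1817: 365 days.
May 6, 1817 → May 6, 1818: 365 days.
May 6, 1818 → May 6, 1819: 365 days.
May 1819: 31 − 6 = 25 days remain.
Then 10 full months totalling 305 days.
April 1–21, 1820: 21 days.
Residual: 351 days.
Total: 2542 days.
2542 mod 7 = 1, so 1 day before Friday is Thursday.

Thursday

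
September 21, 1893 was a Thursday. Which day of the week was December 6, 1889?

Friday

Count forward from the earlier date (December 6, 1889) to the later (September 21, 1893):
December 6, 1889 → December 6, 1890: 365 days.
December 6, 1890 → December 6, 1891: 365 days.
December 6, 1891 → December 6, 1892: 366 days (1892 is a leap year).
December 1892: 31 − 6 = 25 days remain.
Then January (31), February 1893 (28), March (31), April (30), May (31), June (30), July (31), August (31): 31 + 28 + 31 + 30 + 31 + 30 + 31 + 31 = 243 days.
September 1–21, 1893: 21 days.
Residual: 289 days.
Total: 1385 days.
1385 mod 7 = 6, so 6 days before Thursday is Friday.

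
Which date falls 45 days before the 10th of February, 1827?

the 27th of December, 1826

Count 45 days before February 10, 1827:
December 1826: 31 − 27 = 4 days remain.
Then January (31): 31 days.
February 1–10, 1827: 10 days (1827 is not a leap year).
Total: 4 + 31 + 10 = 45 days.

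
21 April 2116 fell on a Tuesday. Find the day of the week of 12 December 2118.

Monday

April 21, 2116 → April 21, 2117: 365 days.
April 21, 2117 → April 21, 2118: 365 days.
April 2118: 30 − 21 = 9 days remain.
Then May (31), June (30), July (31), August (31), September (30), October (31), November (30): 31 + 30 + 31 + 31 + 30 + 31 + 30 = 214 days.
December 1–12, 2118: 12 days.
Residual: 235 days.
Total: 965 days.
965 mod 7 = 6, so 6 days after Tuesday is Monday.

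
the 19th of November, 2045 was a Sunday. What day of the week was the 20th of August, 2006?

Sunday

Count forward from the earlier date (August 20, 2006) to the later (November 19, 2045):
From August 20, 2006 to August 20, 2045: 39 years, of which 10 contain a Feb 29 — 29×365 + 10×366 = 14245 days.
August 2045: 31 − 20 = 11 days remain.
Then September (30), October (31): 30 + 31 = 61 days.
November 1–19, 2045: 19 days.
Residual: 91 days.
Total: 14336 days.
14336 is a multiple of 7, so the 20th of August, 2006 falls on the same weekday: Sunday.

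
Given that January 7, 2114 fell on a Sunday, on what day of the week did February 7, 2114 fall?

Wednesday

January 2114: 31 − 7 = 24 days remain.
February 1–7, 2114: 7 days (2114 is not a leap year).
Total: 24 + 7 = 31 days.
31 mod 7 = 3, so 3 days after Sunday is Wednesday.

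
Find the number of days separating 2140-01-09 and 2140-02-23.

45

January 2140: 31 − 9 = 22 days remain.
February 1–23, 2140: 23 days (2140 is a leap year).
Total: 22 + 23 = 45 days.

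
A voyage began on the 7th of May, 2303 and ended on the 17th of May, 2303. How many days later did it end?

10

Within May 2303: 17 − 7 = 10 days.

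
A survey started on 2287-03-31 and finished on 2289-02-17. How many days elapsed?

March 2287: 31 − 31 = 0 days remain.
Then 22 full months totalling 672 days.
February 1–17, 2289: 17 days (2289 is not a leap year).
Total: 0 + 672 + 17 = 689 days.

689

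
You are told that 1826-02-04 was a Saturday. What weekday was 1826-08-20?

Sunday

February 1826: 28 − 4 = 24 days remain (1826 is not a leap year, so February has 28 days).
Then March (31), April (30), May (31), June (30), July (31): 31 + 30 + 31 + 30 + 31 = 153 days.
August 1–20, 1826: 20 days.
Total: 24 + 153 + 20 = 197 days.
197 mod 7 = 1, so 1 day after Saturday is Sunday.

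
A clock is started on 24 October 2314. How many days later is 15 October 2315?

356

Day-of-year of October 24, 2314: 297.
Day-of-year of October 15, 2315: 288.
2314 has 365 days, so 365 − 297 = 68 days remain in 2314.
Total: 68 + 288 = 356 days.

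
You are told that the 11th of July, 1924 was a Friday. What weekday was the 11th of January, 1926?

July 11, 1924 → July 11, 1925: 365 days.
July 1925: 31 − 11 = 20 days remain.
Then August (31), September (30), October (31), November (30), December (31): 31 + 30 + 31 + 30 + 31 = 153 days.
January 1–11, 1926: 11 days.
Residual: 184 days.
Total: 549 days.
549 mod 7 = 3, so 3 days after Friday is Monday.

Monday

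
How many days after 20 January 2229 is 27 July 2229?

188

January 2229: 31 − 20 = 11 days remain.
Then February 2229 (28), March (31), April (30), May (31), June (30): 28 + 31 + 30 + 31 + 30 = 150 days.
July 1–27, 2229: 27 days.
Total: 11 + 150 + 27 = 188 days.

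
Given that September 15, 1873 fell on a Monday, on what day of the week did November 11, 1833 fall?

Count forward from the earlier date (November 11, 1833) to the later (September 15, 1873):
From November 11, 1833 to November 11, 1872: 39 years, of which 10 contain a Feb 29 — 29×365 + 10×366 = 14245 days.
November 1872: 30 − 11 = 19 days remain.
Then 9 full months totalling 274 days.
September 1–15, 1873: 15 days.
Residual: 308 days.
Total: 14553 days.
14553 is a multiple of 7, so November 11, 1833 falls on the same weekday: Monday.

Monday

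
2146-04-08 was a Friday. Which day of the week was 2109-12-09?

Count forward from the earlier date (December 9, 2109) to the later (April 8, 2146):
Day-of-year of December 9, 2109: 343.
Day-of-year of April 8, 2146: 98.
2109 has 365 days, so 365 − 343 = 22 days remain in 2109.
Full years 2110–2145: 27 common + 9 leap = 27×365 + 9×366 = 13149 days.
Total: 22 + 13149 + 98 = 13269 days.
13269 mod 7 = 4, so 4 days before Friday is Monday.

Monday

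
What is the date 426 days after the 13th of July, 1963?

the 11th of September, 1964

Count 426 days after July 13, 1963:
July 13, 1963 → July 13, 1964: 366 days (1964 is a leap year).
July 1964: 31 − 13 = 18 days remain.
Then August (31): 31 days.
September 1–11, 1964: 11 days.
Residual: 60 days.
Total: 426 days.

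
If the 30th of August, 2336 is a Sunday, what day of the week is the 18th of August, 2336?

Count forward from the earlier date (August 18, 2336) to the later (August 30, 2336):
Within August 2336: 30 − 18 = 12 days.
12 mod 7 = 5, so 5 days before Sunday is Tuesday.

Tuesday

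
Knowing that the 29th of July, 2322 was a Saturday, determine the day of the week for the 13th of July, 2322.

Count forward from the earlier date (July 13, 2322) to the later (July 29, 2322):
Within July 2322: 29 − 13 = 16 days.
16 mod 7 = 2, so 2 days before Saturday is Thursday.

Thursday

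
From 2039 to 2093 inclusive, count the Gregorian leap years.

14

Years divisible by 4: 2040, 2044, …, 2092 — 14 in all.
No century exceptions apply. Count: 14.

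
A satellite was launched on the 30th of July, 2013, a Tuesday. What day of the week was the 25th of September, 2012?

Tuesday

Count forward from the earlier date (September 25, 2012) to the later (July 30, 2013):
September 2012: 30 − 25 = 5 days remain.
Then 9 full months totalling 273 days.
July 1–30, 2013: 30 days.
Residual: 308 days.
Total: 308 days.
308 is a multiple of 7, so the 25th of September, 2012 falls on the same weekday: Tuesday.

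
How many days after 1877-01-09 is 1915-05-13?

Day-of-year of January 9, 1877: 9.
Day-of-year of May 13, 1915: 133.
1877 has 365 days, so 365 − 9 = 356 days remain in 1877.
Full years 1878–1914: 29 common + 8 leap = 29×365 + 8×366 = 13513 days.
Total: 356 + 13513 + 133 = 14002 days.

14002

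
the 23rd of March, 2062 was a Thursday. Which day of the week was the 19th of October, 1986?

Count forward from the earlier date (October 19, 1986) to the later (March 23, 2062):
From October 19, 1986 to October 19, 2061: 75 years, of which 19 contain a Feb 29 — 56×365 + 19×366 = 27394 days.
(2000 is a leap year (divisible by 400).)
October 2061: 31 − 19 = 12 days remain.
Then November (30), December (31), January (31), February 2062 (28): 30 + 31 + 31 + 28 = 120 days.
March 1–23, 2062: 23 days.
Residual: 155 days.
Total: 27549 days.
27549 mod 7 = 4, so 4 days before Thursday is Sunday.

Sunday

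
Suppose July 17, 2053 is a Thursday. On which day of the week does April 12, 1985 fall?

Friday

Count forward from the earlier date (April 12, 1985) to the later (July 17, 2053):
From April 12, 1985 to April 12, 2053: 68 years, of which 17 contain a Feb 29 — 51×365 + 17×366 = 24837 days.
(2000 is a leap year (divisible by 400).)
April 2053: 30 − 12 = 18 days remain.
Then May (31), June (30): 31 + 30 = 61 days.
July 1–17, 2053: 17 days.
Residual: 96 days.
Total: 24933 days.
24933 mod 7 = 6, so 6 days before Thursday is Friday.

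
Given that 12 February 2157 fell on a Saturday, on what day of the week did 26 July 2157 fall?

February 2157: 28 − 12 = 16 days remain (2157 is not a leap year, so February has 28 days).
Then March (31), April (30), May (31), June (30): 31 + 30 + 31 + 30 = 122 days.
July 1–26, 2157: 26 days.
Total: 16 + 122 + 26 = 164 days.
164 mod 7 = 3, so 3 days after Saturday is Tuesday.

Tuesday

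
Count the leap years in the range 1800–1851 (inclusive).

12

Years divisible by 4: 1800, 1804, …, 1848 — 13 in all.
Of these, 1800 is divisible by 100 but not 400, so not leap.
Leap years: 13 − 1 = 12.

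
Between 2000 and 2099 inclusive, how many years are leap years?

25

Years divisible by 4: 2000, 2004, …, 2096 — 25 in all.
2000 is divisible by 400, so still leap.
No century exceptions apply. Count: 25.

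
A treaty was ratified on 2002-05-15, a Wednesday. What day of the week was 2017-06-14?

Day-of-year of May 15, 2002: 135.
Day-of-year of June 14, 2017: 165.
2002 has 365 days, so 365 − 135 = 230 days remain in 2002.
Full years 2003–2016: 10 common + 4 leap = 10×365 + 4×366 = 5114 days.
Total: 230 + 5114 + 165 = 5509 days.
5509 is a multiple of 7, so 2017-06-14 falls on the same weekday: Wednesday.

Wednesday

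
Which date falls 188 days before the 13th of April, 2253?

the 7th of October, 2252

Count 188 days before April 13, 2253:
October 2252: 31 − 7 = 24 days remain.
Then November (30), December (31), January (31), February 2253 (28), March (31): 30 + 31 + 31 + 28 + 31 = 151 days.
April 1–13, 2253: 13 days.
Total: 24 + 151 + 13 = 188 days.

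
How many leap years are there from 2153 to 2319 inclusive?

39

Years divisible by 4: 2156, 2160, …, 2316 — 41 in all.
Of these, 2200, 2300 are divisible by 100 but not 400, so not leap.
Leap years: 41 − 2 = 39.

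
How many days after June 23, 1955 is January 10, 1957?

June 1955: 30 − 23 = 7 days remain.
Then 18 full months totalling 550 days.
January 1–10, 1957: 10 days.
Total: 7 + 550 + 10 = 567 days.

567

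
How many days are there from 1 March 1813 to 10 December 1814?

March 1813: 31 − 1 = 30 days remain.
Then 20 full months totalling 609 days.
December 1–10, 1814: 10 days.
Total: 30 + 609 + 10 = 649 days.

649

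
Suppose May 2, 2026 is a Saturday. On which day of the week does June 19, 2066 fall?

Saturday

From May 2, 2026 to May 2, 2066: 40 years, of which 10 contain a Feb 29 — 30×365 + 10×366 = 14610 days.
May 2066: 31 − 2 = 29 days remain.
June 1–19, 2066: 19 days.
Residual: 48 days.
Total: 14658 days.
14658 is a multiple of 7, so June 19, 2066 falls on the same weekday: Saturday.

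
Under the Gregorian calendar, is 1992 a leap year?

Yes

1992 is a leap year.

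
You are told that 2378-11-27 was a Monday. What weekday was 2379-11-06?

Tuesday

Day-of-year of November 27, 2378: 331.
Day-of-year of November 6, 2379: 310.
2378 has 365 days, so 365 − 331 = 34 days remain in 2378.
Total: 34 + 310 = 344 days.
344 mod 7 = 1, so 1 day after Monday is Tuesday.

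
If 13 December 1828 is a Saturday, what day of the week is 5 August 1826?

Saturday

Count forward from the earlier date (August 5, 1826) to the later (December 13, 1828):
August 5, 1826 → August 5, 1827: 365 days.
August 5, 1827 → August 5, 1828: 366 days (1828 is a leap year).
August 1828: 31 − 5 = 26 days remain.
Then September (30), October (31), November (30): 30 + 31 + 30 = 91 days.
December 1–13, 1828: 13 days.
Residual: 130 days.
Total: 861 days.
861 is a multiple of 7, so 5 August 1826 falls on the same weekday: Saturday.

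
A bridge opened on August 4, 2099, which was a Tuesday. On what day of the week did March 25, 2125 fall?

Sunday

From August 4, 2099 to August 4, 2124: 25 years, of which 6 contain a Feb 29 — 19×365 + 6×366 = 9131 days.
(2100 is not a leap year (divisible by 100 but not 400).)
August 2124: 31 − 4 = 27 days remain.
Then September (30), October (31), November (30), December (31), January (31), February 2125 (28): 30 + 31 + 30 + 31 + 31 + 28 = 181 days.
March 1–25, 2125: 25 days.
Residual: 233 days.
Total: 9364 days.
9364 mod 7 = 5, so 5 days after Tuesday is Sunday.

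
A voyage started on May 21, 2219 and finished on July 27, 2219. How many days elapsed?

May 2219: 31 − 21 = 10 days remain.
Then June (30): 30 days.
July 1–27, 2219: 27 days.
Total: 10 + 30 + 27 = 67 days.

67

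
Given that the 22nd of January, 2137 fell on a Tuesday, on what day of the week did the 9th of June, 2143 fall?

Day-of-year of January 22, 2137: 22.
Day-of-year of June 9, 2143: 160.
2137 has 365 days, so 365 − 22 = 343 days remain in 2137.
Full years: 2138: 365; 2139: 365; 2140: 366; 2141: 365; 2142: 365. Sum = 1826.
Total: 343 + 1826 + 160 = 2329 days.
2329 mod 7 = 5, so 5 days after Tuesday is Sunday.

Sunday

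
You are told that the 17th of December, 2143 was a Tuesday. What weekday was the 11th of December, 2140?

Sunday

Count forward from the earlier date (December 11, 2140) to the later (December 17, 2143):
Day-of-year of December 11, 2140: 346.
Day-of-year of December 17, 2143: 351.
2140 has 366 days, so 366 − 346 = 20 days remain in 2140.
Full years: 2141: 365; 2142: 365. Sum = 730.
Total: 20 + 730 + 351 = 1101 days.
1101 mod 7 = 2, so 2 days before Tuesday is Sunday.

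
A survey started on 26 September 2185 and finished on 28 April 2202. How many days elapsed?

6057

Day-of-year of September 26, 2185: 269.
Day-of-year of April 28, 2202: 118.
2185 has 365 days, so 365 − 269 = 96 days remain in 2185.
Full years 2186–2201: 13 common + 3 leap = 13×365 + 3×366 = 5843 days.
Total: 96 + 5843 + 118 = 6057 days.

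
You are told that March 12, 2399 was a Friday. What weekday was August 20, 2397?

Wednesday

Count forward from the earlier date (August 20, 2397) to the later (March 12, 2399):
August 2397: 31 − 20 = 11 days remain.
Then 18 full months totalling 546 days.
March 1–12, 2399: 12 days.
Total: 11 + 546 + 12 = 569 days.
569 mod 7 = 2, so 2 days before Friday is Wednesday.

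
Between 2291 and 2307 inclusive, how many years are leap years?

Years divisible by 4 in [2291, 2307]: 2292, 2296, 2300, 2304.
Of these, 2300 is divisible by 100 but not 400, so not leap.
Leap years: 4 − 1 = 3.

3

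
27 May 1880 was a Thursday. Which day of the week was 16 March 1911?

From May 27, 1880 to May 27, 1910: 30 years, of which 6 contain a Feb 29 — 24×365 + 6×366 = 10956 days.
(1900 is not a leap year (divisible by 100 but not 400).)
May 1910: 31 − 27 = 4 days remain.
Then 9 full months totalling 273 days.
March 1–16, 1911: 16 days.
Residual: 293 days.
Total: 11249 days.
11249 is a multiple of 7, so 16 March 1911 falls on the same weekday: Thursday.

Thursday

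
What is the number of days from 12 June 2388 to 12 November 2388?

June 2388: 30 − 12 = 18 days remain.
Then July (31), August (31), September (30), October (31): 31 + 31 + 30 + 31 = 123 days.
November 1–12, 2388: 12 days.
Total: 18 + 123 + 12 = 153 days.

153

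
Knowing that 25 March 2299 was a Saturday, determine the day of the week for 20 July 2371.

Day-of-year of March 25, 2299: 84.
Day-of-year of July 20, 2371: 201.
2299 has 365 days, so 365 − 84 = 281 days remain in 2299.
Full years 2300–2370: 54 common + 17 leap = 54×365 + 17×366 = 25932 days.
Total: 281 + 25932 + 201 = 26414 days.
26414 mod 7 = 3, so 3 days after Saturday is Tuesday.

Tuesday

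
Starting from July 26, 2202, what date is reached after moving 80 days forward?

October 14, 2202

Count 80 days after July 26, 2202:
July 2202: 31 − 26 = 5 days remain.
Then August (31), September (30): 31 + 30 = 61 days.
October 1–14, 2202: 14 days.
Total: 5 + 61 + 14 = 80 days.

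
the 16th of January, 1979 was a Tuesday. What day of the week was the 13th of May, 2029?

From January 16, 1979 to January 16, 2029: 50 years, of which 13 contain a Feb 29 — 37×365 + 13×366 = 18263 days.
(2000 is a leap year (divisible by 400).)
January 2029: 31 − 16 = 15 days remain.
Then February 2029 (28), March (31), April (30): 28 + 31 + 30 = 89 days.
May 1–13, 2029: 13 days.
Residual: 117 days.
Total: 18380 days.
18380 mod 7 = 5, so 5 days after Tuesday is Sunday.

Sunday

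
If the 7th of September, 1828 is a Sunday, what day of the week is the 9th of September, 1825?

Friday

Count forward from the earlier date (September 9, 1825) to the later (September 7, 1828):
Day-of-year of September 9, 1825: 252.
Day-of-year of September 7, 1828: 251.
1825 has 365 days, so 365 − 252 = 113 days remain in 1825.
Full years: 1826: 365; 1827: 365. Sum = 730.
Total: 113 + 730 + 251 = 1094 days.
1094 mod 7 = 2, so 2 days before Sunday is Friday.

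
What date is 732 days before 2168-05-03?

2166-05-02

Count 732 days before May 3, 2168:
May 2, 2166 → May 2, 2167: 365 days.
May 2, 2167 → May 2, 2168: 366 days (2168 is a leap year).
Within May 2168: 3 − 2 = 1 day.
Total: 732 days.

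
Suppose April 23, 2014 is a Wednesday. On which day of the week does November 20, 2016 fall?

Sunday

April 23, 2014 → April 23, 2015: 365 days.
April 23, 2015 → April 23, 2016: 366 days (2016 is a leap year).
April 2016: 30 − 23 = 7 days remain.
Then May (31), June (30), July (31), August (31), September (30), October (31): 31 + 30 + 31 + 31 + 30 + 31 = 184 days.
November 1–20, 2016: 20 days.
Residual: 211 days.
Total: 942 days.
942 mod 7 = 4, so 4 days after Wednesday is Sunday.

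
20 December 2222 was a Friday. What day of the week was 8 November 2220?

Count forward from the earlier date (November 8, 2220) to the later (December 20, 2222):
November 8, 2220 → November 8, 2221: 365 days.
November 8, 2221 → November 8, 2222: 365 days.
November 2222: 30 − 8 = 22 days remain.
December 1–20, 2222: 20 days.
Residual: 42 days.
Total: 772 days.
772 mod 7 = 2, so 2 days before Friday is Wednesday.

Wednesday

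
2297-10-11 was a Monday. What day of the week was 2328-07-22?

Sunday

From October 11, 2297 to October 11, 2327: 30 years, of which 6 contain a Feb 29 — 24×365 + 6×366 = 10956 days.
(2300 is not a leap year (divisible by 100 but not 400).)
October 2327: 31 − 11 = 20 days remain.
Then November (30), December (31), January (31), February 2328 (29), March (31), April (30), May (31), June (30): 30 + 31 + 31 + 29 + 31 + 30 + 31 + 30 = 243 days.
July 1–22, 2328: 22 days.
Residual: 285 days.
Total: 11241 days.
11241 mod 7 = 6, so 6 days after Monday is Sunday.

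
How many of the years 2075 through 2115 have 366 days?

Years divisible by 4 in [2075, 2115]: 2076, 2080, 2084, 2088, 2092, 2096, 2100, 2104, 2108, 2112.
Of these, 2100 is divisible by 100 but not 400, so not leap.
Leap years: 10 − 1 = 9.

9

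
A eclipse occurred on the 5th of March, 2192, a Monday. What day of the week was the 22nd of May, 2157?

Count forward from the earlier date (May 22, 2157) to the later (March 5, 2192):
Day-of-year of May 22, 2157: 142.
Day-of-year of March 5, 2192: 65.
2157 has 365 days, so 365 − 142 = 223 days remain in 2157.
Full years 2158–2191: 26 common + 8 leap = 26×365 + 8×366 = 12418 days.
Total: 223 + 12418 + 65 = 12706 days.
12706 mod 7 = 1, so 1 day before Monday is Sunday.

Sunday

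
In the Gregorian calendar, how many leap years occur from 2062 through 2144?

Years divisible by 4: 2064, 2068, …, 2144 — 21 in all.
Of these, 2100 is divisible by 100 but not 400, so not leap.
Leap years: 21 − 1 = 20.

20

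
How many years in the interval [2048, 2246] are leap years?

48

Years divisible by 4: 2048, 2052, …, 2244 — 50 in all.
Of these, 2100, 2200 are divisible by 100 but not 400, so not leap.
Leap years: 50 − 2 = 48.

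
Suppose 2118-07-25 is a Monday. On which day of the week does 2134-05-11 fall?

From July 25, 2118 to July 25, 2133: 15 years, of which 4 contain a Feb 29 — 11×365 + 4×366 = 5479 days.
July 2133: 31 − 25 = 6 days remain.
Then 9 full months totalling 273 days.
May 1–11, 2134: 11 days.
Residual: 290 days.
Total: 5769 days.
5769 mod 7 = 1, so 1 day after Monday is Tuesday.

Tuesday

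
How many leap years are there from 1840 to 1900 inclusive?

Years divisible by 4: 1840, 1844, …, 1900 — 16 in all.
Of these, 1900 is divisible by 100 but not 400, so not leap.
Leap years: 16 − 1 = 15.

15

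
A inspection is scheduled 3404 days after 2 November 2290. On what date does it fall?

27 February 2300

Count 3404 days after November 2, 2290:
Day-of-year of November 2, 2290: 306.
Day-of-year of February 27, 2300: 58.
2290 has 365 days, so 365 − 306 = 59 days remain in 2290.
Full years 2291–2299: 7 common + 2 leap = 7×365 + 2×366 = 3287 days.
Total: 59 + 3287 + 58 = 3404 days.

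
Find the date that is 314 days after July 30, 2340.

June 9, 2341

Count 314 days after July 30, 2340:
Day-of-year of July 30, 2340: 212.
Day-of-year of June 9, 2341: 160.
2340 has 366 days, so 366 − 212 = 154 days remain in 2340.
Total: 154 + 160 = 314 days.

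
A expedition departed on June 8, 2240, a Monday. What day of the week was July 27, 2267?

Day-of-year of June 8, 2240: 160.
Day-of-year of July 27, 2267: 208.
2240 has 366 days, so 366 − 160 = 206 days remain in 2240.
Full years 2241–2266: 20 common + 6 leap = 20×365 + 6×366 = 9496 days.
Total: 206 + 9496 + 208 = 9910 days.
9910 mod 7 = 5, so 5 days after Monday is Saturday.

Saturday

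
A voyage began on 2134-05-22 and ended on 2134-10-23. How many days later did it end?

154

May 2134: 31 − 22 = 9 days remain.
Then June (30), July (31), August (31), September (30): 30 + 31 + 31 + 30 = 122 days.
October 1–23, 2134: 23 days.
Total: 9 + 122 + 23 = 154 days.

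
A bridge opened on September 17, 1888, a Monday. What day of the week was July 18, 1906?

From September 17, 1888 to September 17, 1905: 17 years, of which 3 contain a Feb 29 — 14×365 + 3×366 = 6208 days.
(1900 is not a leap year (divisible by 100 but not 400).)
September 1905: 30 − 17 = 13 days remain.
Then 9 full months totalling 273 days.
July 1–18, 1906: 18 days.
Residual: 304 days.
Total: 6512 days.
6512 mod 7 = 2, so 2 days after Monday is Wednesday.

Wednesday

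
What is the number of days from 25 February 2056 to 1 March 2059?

1100

February 25, 2056 → February 25, 2057: 366 days (2056 is a leap year).
February 25, 2057 → February 25, 2058: 365 days.
February 25, 2058 → February 25, 2059: 365 days.
February 2059: 28 − 25 = 3 days remain (2059 is not a leap year, so February has 28 days).
March 1, 2059: 1 day.
Residual: 4 days.
Total: 1100 days.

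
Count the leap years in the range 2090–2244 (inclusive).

Years divisible by 4: 2092, 2096, …, 2244 — 39 in all.
Of these, 2100, 2200 are divisible by 100 but not 400, so not leap.
Leap years: 39 − 2 = 37.

37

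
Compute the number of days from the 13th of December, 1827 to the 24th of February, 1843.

5552

From December 13, 1827 to December 13, 1842: 15 years, of which 4 contain a Feb 29 — 11×365 + 4×366 = 5479 days.
December 1842: 31 − 13 = 18 days remain.
Then January (31): 31 days.
February 1–24, 1843: 24 days (1843 is not a leap year).
Residual: 73 days.
Total: 5552 days.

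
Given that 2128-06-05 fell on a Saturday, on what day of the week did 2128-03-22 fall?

Count forward from the earlier date (March 22, 2128) to the later (June 5, 2128):
March 2128: 31 − 22 = 9 days remain.
Then April (30), May (31): 30 + 31 = 61 days.
June 1–5, 2128: 5 days.
Total: 9 + 61 + 5 = 75 days.
75 mod 7 = 5, so 5 days before Saturday is Monday.

Monday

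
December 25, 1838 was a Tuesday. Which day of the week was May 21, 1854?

Sunday

From December 25, 1838 to December 25, 1853: 15 years, of which 4 contain a Feb 29 — 11×365 + 4×366 = 5479 days.
December 1853: 31 − 25 = 6 days remain.
Then January (31), February 1854 (28), March (31), April (30): 31 + 28 + 31 + 30 = 120 days.
May 1–21, 1854: 21 days.
Residual: 147 days.
Total: 5626 days.
5626 mod 7 = 5, so 5 days after Tuesday is Sunday.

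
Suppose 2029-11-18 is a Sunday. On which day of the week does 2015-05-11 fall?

Monday

Count forward from the earlier date (May 11, 2015) to the later (November 18, 2029):
Day-of-year of May 11, 2015: 131.
Day-of-year of November 18, 2029: 322.
2015 has 365 days, so 365 − 131 = 234 days remain in 2015.
Full years 2016–2028: 9 common + 4 leap = 9×365 + 4×366 = 4749 days.
Total: 234 + 4749 + 322 = 5305 days.
5305 mod 7 = 6, so 6 days before Sunday is Monday.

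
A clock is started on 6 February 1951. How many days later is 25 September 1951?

February 1951: 28 − 6 = 22 days remain (1951 is not a leap year, so February has 28 days).
Then March (31), April (30), May (31), June (30), July (31), August (31): 31 + 30 + 31 + 30 + 31 + 31 = 184 days.
September 1–25, 1951: 25 days.
Total: 22 + 184 + 25 = 231 days.

231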